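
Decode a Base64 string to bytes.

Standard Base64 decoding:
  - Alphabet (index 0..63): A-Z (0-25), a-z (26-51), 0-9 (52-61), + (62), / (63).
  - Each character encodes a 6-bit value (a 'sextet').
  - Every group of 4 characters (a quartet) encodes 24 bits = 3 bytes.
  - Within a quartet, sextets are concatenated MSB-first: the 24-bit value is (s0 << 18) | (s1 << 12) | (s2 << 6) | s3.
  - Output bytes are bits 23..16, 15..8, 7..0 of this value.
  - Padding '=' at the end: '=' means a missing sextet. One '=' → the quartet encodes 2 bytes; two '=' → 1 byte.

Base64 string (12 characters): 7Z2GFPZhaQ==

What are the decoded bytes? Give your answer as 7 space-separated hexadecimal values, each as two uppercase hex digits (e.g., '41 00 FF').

Answer: ED 9D 86 14 F6 61 69

Derivation:
After char 0 ('7'=59): chars_in_quartet=1 acc=0x3B bytes_emitted=0
After char 1 ('Z'=25): chars_in_quartet=2 acc=0xED9 bytes_emitted=0
After char 2 ('2'=54): chars_in_quartet=3 acc=0x3B676 bytes_emitted=0
After char 3 ('G'=6): chars_in_quartet=4 acc=0xED9D86 -> emit ED 9D 86, reset; bytes_emitted=3
After char 4 ('F'=5): chars_in_quartet=1 acc=0x5 bytes_emitted=3
After char 5 ('P'=15): chars_in_quartet=2 acc=0x14F bytes_emitted=3
After char 6 ('Z'=25): chars_in_quartet=3 acc=0x53D9 bytes_emitted=3
After char 7 ('h'=33): chars_in_quartet=4 acc=0x14F661 -> emit 14 F6 61, reset; bytes_emitted=6
After char 8 ('a'=26): chars_in_quartet=1 acc=0x1A bytes_emitted=6
After char 9 ('Q'=16): chars_in_quartet=2 acc=0x690 bytes_emitted=6
Padding '==': partial quartet acc=0x690 -> emit 69; bytes_emitted=7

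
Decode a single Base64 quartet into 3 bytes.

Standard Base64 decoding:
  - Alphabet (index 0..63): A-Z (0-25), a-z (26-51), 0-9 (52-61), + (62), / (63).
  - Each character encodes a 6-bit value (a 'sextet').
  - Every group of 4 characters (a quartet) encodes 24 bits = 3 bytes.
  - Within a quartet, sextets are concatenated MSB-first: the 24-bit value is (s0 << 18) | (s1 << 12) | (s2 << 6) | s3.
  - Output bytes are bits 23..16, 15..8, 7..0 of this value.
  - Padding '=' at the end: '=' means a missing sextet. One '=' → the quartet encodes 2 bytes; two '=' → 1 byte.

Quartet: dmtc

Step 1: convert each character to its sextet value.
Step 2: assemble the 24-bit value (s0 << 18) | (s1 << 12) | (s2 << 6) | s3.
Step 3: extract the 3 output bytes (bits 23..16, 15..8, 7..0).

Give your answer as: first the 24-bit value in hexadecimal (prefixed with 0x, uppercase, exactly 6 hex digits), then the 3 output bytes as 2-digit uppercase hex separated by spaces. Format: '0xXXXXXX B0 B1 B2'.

Sextets: d=29, m=38, t=45, c=28
24-bit: (29<<18) | (38<<12) | (45<<6) | 28
      = 0x740000 | 0x026000 | 0x000B40 | 0x00001C
      = 0x766B5C
Bytes: (v>>16)&0xFF=76, (v>>8)&0xFF=6B, v&0xFF=5C

Answer: 0x766B5C 76 6B 5C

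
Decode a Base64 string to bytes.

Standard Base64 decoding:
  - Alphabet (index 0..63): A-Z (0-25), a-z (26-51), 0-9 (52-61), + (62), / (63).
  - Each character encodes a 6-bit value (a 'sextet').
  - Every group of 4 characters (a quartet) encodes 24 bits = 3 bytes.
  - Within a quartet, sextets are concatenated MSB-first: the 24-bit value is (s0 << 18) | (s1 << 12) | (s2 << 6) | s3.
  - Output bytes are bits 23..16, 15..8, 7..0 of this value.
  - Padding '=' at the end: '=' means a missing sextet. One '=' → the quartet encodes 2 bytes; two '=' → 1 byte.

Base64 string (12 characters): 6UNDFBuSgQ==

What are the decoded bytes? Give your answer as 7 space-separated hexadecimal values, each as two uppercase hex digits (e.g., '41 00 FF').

Answer: E9 43 43 14 1B 92 81

Derivation:
After char 0 ('6'=58): chars_in_quartet=1 acc=0x3A bytes_emitted=0
After char 1 ('U'=20): chars_in_quartet=2 acc=0xE94 bytes_emitted=0
After char 2 ('N'=13): chars_in_quartet=3 acc=0x3A50D bytes_emitted=0
After char 3 ('D'=3): chars_in_quartet=4 acc=0xE94343 -> emit E9 43 43, reset; bytes_emitted=3
After char 4 ('F'=5): chars_in_quartet=1 acc=0x5 bytes_emitted=3
After char 5 ('B'=1): chars_in_quartet=2 acc=0x141 bytes_emitted=3
After char 6 ('u'=46): chars_in_quartet=3 acc=0x506E bytes_emitted=3
After char 7 ('S'=18): chars_in_quartet=4 acc=0x141B92 -> emit 14 1B 92, reset; bytes_emitted=6
After char 8 ('g'=32): chars_in_quartet=1 acc=0x20 bytes_emitted=6
After char 9 ('Q'=16): chars_in_quartet=2 acc=0x810 bytes_emitted=6
Padding '==': partial quartet acc=0x810 -> emit 81; bytes_emitted=7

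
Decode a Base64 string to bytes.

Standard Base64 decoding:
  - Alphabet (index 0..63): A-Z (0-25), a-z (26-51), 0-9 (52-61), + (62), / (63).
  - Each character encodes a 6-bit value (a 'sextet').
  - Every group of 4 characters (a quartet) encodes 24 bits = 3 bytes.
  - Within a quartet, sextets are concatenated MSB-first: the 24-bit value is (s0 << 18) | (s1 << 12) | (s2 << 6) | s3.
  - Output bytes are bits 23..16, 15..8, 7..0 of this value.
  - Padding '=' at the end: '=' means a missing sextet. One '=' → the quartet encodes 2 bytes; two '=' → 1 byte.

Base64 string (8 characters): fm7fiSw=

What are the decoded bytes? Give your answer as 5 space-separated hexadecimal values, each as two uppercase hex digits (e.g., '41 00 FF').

After char 0 ('f'=31): chars_in_quartet=1 acc=0x1F bytes_emitted=0
After char 1 ('m'=38): chars_in_quartet=2 acc=0x7E6 bytes_emitted=0
After char 2 ('7'=59): chars_in_quartet=3 acc=0x1F9BB bytes_emitted=0
After char 3 ('f'=31): chars_in_quartet=4 acc=0x7E6EDF -> emit 7E 6E DF, reset; bytes_emitted=3
After char 4 ('i'=34): chars_in_quartet=1 acc=0x22 bytes_emitted=3
After char 5 ('S'=18): chars_in_quartet=2 acc=0x892 bytes_emitted=3
After char 6 ('w'=48): chars_in_quartet=3 acc=0x224B0 bytes_emitted=3
Padding '=': partial quartet acc=0x224B0 -> emit 89 2C; bytes_emitted=5

Answer: 7E 6E DF 89 2C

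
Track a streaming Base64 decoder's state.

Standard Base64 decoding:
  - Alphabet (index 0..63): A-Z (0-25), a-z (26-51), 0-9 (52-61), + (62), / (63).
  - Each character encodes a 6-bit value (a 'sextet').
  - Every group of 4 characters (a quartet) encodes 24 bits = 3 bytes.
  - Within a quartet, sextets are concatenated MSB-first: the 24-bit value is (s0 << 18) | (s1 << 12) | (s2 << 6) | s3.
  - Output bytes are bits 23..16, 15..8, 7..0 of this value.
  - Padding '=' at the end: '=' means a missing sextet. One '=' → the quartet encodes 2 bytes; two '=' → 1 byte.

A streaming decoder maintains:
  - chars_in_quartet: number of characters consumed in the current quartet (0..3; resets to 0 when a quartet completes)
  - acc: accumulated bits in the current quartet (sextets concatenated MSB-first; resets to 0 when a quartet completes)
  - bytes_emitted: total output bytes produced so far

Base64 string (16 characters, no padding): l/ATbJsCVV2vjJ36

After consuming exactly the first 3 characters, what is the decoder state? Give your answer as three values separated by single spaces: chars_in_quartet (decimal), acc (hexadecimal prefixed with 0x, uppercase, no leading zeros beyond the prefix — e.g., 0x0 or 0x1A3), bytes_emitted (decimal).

Answer: 3 0x25FC0 0

Derivation:
After char 0 ('l'=37): chars_in_quartet=1 acc=0x25 bytes_emitted=0
After char 1 ('/'=63): chars_in_quartet=2 acc=0x97F bytes_emitted=0
After char 2 ('A'=0): chars_in_quartet=3 acc=0x25FC0 bytes_emitted=0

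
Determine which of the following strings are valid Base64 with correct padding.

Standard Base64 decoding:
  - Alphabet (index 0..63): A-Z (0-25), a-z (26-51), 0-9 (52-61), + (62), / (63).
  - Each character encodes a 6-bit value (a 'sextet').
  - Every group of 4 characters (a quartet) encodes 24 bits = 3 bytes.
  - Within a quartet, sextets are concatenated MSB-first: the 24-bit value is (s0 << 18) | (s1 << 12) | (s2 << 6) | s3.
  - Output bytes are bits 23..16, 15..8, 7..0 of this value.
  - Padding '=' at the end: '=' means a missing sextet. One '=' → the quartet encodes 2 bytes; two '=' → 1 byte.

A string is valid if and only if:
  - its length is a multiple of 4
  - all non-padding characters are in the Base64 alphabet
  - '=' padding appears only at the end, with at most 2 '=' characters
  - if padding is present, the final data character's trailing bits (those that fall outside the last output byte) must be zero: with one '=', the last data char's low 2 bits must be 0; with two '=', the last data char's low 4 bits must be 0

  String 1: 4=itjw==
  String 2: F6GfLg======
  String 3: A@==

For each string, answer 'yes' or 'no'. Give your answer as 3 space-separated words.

Answer: no no no

Derivation:
String 1: '4=itjw==' → invalid (bad char(s): ['=']; '=' in middle)
String 2: 'F6GfLg======' → invalid (6 pad chars (max 2))
String 3: 'A@==' → invalid (bad char(s): ['@'])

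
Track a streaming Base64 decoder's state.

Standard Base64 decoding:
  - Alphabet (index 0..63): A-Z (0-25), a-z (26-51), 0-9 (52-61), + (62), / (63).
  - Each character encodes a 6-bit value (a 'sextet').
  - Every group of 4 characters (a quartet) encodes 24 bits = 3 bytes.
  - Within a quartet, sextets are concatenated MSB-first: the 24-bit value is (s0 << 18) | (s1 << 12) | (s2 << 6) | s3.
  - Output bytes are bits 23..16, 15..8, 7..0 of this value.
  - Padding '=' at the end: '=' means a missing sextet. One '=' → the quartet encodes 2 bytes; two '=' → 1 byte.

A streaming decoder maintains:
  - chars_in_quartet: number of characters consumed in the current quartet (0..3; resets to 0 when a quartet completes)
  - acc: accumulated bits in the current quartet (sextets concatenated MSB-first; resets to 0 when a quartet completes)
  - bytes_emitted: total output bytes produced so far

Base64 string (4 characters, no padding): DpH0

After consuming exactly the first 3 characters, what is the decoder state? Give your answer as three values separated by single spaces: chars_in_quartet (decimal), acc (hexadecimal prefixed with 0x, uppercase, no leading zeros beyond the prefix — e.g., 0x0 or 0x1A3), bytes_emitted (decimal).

Answer: 3 0x3A47 0

Derivation:
After char 0 ('D'=3): chars_in_quartet=1 acc=0x3 bytes_emitted=0
After char 1 ('p'=41): chars_in_quartet=2 acc=0xE9 bytes_emitted=0
After char 2 ('H'=7): chars_in_quartet=3 acc=0x3A47 bytes_emitted=0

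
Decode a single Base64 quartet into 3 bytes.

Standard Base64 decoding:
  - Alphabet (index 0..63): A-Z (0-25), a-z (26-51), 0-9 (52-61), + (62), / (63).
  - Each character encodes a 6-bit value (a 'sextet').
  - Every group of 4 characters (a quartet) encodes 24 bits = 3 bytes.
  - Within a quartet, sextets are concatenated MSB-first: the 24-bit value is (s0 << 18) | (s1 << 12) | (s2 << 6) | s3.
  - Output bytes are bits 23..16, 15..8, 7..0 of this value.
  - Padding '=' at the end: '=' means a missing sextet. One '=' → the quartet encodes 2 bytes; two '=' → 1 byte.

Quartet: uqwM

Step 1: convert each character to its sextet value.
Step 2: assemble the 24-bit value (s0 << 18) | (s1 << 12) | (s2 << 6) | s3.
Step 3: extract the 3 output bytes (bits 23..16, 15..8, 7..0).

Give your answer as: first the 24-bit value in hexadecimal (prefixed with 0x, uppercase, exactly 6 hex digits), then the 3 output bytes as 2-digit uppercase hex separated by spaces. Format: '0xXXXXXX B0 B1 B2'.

Answer: 0xBAAC0C BA AC 0C

Derivation:
Sextets: u=46, q=42, w=48, M=12
24-bit: (46<<18) | (42<<12) | (48<<6) | 12
      = 0xB80000 | 0x02A000 | 0x000C00 | 0x00000C
      = 0xBAAC0C
Bytes: (v>>16)&0xFF=BA, (v>>8)&0xFF=AC, v&0xFF=0C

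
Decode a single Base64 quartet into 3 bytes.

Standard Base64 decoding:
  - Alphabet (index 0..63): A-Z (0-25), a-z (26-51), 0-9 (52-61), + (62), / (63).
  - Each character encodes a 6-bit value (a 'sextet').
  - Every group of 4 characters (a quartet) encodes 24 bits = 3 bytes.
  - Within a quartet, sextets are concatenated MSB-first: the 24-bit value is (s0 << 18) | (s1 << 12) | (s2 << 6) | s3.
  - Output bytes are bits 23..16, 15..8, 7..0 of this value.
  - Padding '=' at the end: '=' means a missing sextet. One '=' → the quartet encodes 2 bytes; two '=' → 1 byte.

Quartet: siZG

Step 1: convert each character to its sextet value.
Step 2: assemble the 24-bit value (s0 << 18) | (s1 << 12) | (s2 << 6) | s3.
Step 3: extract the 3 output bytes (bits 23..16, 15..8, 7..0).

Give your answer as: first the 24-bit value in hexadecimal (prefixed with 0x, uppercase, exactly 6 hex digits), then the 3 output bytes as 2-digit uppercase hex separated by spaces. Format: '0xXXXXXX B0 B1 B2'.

Answer: 0xB22646 B2 26 46

Derivation:
Sextets: s=44, i=34, Z=25, G=6
24-bit: (44<<18) | (34<<12) | (25<<6) | 6
      = 0xB00000 | 0x022000 | 0x000640 | 0x000006
      = 0xB22646
Bytes: (v>>16)&0xFF=B2, (v>>8)&0xFF=26, v&0xFF=46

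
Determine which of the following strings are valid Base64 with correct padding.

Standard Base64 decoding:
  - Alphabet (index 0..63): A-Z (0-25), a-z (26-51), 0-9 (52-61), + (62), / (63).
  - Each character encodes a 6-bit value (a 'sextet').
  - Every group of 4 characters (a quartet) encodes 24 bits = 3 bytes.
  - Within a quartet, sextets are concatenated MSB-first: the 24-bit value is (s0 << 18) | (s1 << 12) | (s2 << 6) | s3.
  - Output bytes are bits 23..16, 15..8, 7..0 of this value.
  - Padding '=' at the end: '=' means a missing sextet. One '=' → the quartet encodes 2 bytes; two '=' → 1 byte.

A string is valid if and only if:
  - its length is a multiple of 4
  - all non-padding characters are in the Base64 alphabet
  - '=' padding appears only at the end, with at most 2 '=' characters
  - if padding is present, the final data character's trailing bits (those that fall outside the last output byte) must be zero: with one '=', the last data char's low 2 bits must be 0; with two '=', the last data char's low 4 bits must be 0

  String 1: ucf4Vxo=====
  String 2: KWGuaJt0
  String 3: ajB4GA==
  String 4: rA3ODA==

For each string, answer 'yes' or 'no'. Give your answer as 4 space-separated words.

Answer: no yes yes yes

Derivation:
String 1: 'ucf4Vxo=====' → invalid (5 pad chars (max 2))
String 2: 'KWGuaJt0' → valid
String 3: 'ajB4GA==' → valid
String 4: 'rA3ODA==' → valid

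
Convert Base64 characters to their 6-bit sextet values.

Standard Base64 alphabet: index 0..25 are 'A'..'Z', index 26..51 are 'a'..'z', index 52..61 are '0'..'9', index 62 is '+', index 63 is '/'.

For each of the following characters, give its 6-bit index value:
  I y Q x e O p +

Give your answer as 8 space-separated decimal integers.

'I': A..Z range, ord('I') − ord('A') = 8
'y': a..z range, 26 + ord('y') − ord('a') = 50
'Q': A..Z range, ord('Q') − ord('A') = 16
'x': a..z range, 26 + ord('x') − ord('a') = 49
'e': a..z range, 26 + ord('e') − ord('a') = 30
'O': A..Z range, ord('O') − ord('A') = 14
'p': a..z range, 26 + ord('p') − ord('a') = 41
'+': index 62

Answer: 8 50 16 49 30 14 41 62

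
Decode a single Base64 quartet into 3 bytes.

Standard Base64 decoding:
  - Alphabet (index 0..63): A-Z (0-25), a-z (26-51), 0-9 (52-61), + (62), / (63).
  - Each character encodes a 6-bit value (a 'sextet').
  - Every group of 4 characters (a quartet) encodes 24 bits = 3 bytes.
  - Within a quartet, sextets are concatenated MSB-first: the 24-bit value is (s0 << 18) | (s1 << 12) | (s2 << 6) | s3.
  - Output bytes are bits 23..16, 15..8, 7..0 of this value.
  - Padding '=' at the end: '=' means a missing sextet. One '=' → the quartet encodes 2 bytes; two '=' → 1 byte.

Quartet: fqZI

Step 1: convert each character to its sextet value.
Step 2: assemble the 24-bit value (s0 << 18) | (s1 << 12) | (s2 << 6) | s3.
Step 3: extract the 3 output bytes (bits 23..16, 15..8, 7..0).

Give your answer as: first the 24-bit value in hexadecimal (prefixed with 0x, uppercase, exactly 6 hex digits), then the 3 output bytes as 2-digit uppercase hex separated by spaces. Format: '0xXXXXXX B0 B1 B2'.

Sextets: f=31, q=42, Z=25, I=8
24-bit: (31<<18) | (42<<12) | (25<<6) | 8
      = 0x7C0000 | 0x02A000 | 0x000640 | 0x000008
      = 0x7EA648
Bytes: (v>>16)&0xFF=7E, (v>>8)&0xFF=A6, v&0xFF=48

Answer: 0x7EA648 7E A6 48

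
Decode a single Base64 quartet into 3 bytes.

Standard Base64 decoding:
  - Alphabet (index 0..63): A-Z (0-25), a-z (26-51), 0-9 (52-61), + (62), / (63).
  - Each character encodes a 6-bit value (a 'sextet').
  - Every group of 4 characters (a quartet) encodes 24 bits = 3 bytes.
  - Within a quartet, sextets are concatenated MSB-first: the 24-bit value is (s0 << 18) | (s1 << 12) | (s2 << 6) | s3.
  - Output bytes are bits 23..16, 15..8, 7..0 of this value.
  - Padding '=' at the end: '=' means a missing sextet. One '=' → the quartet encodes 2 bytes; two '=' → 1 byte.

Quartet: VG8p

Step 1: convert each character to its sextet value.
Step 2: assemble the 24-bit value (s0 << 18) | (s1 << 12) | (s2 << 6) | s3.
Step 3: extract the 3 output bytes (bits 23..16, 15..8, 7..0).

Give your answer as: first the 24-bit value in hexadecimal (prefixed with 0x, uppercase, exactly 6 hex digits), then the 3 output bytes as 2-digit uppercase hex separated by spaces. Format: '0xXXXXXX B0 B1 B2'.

Sextets: V=21, G=6, 8=60, p=41
24-bit: (21<<18) | (6<<12) | (60<<6) | 41
      = 0x540000 | 0x006000 | 0x000F00 | 0x000029
      = 0x546F29
Bytes: (v>>16)&0xFF=54, (v>>8)&0xFF=6F, v&0xFF=29

Answer: 0x546F29 54 6F 29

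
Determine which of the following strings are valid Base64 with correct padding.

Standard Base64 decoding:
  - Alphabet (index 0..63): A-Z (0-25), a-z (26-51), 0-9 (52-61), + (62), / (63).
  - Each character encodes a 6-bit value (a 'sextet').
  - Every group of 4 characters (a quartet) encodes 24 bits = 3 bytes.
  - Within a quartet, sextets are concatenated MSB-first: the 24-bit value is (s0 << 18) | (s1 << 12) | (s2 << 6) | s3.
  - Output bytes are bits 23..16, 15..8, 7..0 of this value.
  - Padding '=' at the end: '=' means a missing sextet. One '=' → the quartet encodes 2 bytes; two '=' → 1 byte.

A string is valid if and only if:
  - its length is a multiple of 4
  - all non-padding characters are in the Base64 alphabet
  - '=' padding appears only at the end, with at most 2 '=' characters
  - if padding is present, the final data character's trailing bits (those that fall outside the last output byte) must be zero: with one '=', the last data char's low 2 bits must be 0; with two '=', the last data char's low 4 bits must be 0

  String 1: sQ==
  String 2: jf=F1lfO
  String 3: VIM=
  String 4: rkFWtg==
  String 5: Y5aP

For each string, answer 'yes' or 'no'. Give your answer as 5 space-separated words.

Answer: yes no yes yes yes

Derivation:
String 1: 'sQ==' → valid
String 2: 'jf=F1lfO' → invalid (bad char(s): ['=']; '=' in middle)
String 3: 'VIM=' → valid
String 4: 'rkFWtg==' → valid
String 5: 'Y5aP' → valid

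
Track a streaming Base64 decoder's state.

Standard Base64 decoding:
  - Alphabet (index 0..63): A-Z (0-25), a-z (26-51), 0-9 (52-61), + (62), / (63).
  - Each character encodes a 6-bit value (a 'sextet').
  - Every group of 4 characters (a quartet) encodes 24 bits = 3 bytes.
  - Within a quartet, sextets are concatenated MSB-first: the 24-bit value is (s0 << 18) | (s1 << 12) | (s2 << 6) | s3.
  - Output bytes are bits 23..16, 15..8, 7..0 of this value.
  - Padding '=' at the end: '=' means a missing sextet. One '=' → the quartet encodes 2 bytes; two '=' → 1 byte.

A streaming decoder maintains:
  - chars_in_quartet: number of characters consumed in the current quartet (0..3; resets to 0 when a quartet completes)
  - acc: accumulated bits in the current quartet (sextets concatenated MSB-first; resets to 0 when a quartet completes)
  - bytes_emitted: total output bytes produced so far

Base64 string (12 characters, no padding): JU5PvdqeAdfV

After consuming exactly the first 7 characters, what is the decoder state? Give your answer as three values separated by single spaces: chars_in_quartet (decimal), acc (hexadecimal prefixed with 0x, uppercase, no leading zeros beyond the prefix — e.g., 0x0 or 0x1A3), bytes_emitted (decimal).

After char 0 ('J'=9): chars_in_quartet=1 acc=0x9 bytes_emitted=0
After char 1 ('U'=20): chars_in_quartet=2 acc=0x254 bytes_emitted=0
After char 2 ('5'=57): chars_in_quartet=3 acc=0x9539 bytes_emitted=0
After char 3 ('P'=15): chars_in_quartet=4 acc=0x254E4F -> emit 25 4E 4F, reset; bytes_emitted=3
After char 4 ('v'=47): chars_in_quartet=1 acc=0x2F bytes_emitted=3
After char 5 ('d'=29): chars_in_quartet=2 acc=0xBDD bytes_emitted=3
After char 6 ('q'=42): chars_in_quartet=3 acc=0x2F76A bytes_emitted=3

Answer: 3 0x2F76A 3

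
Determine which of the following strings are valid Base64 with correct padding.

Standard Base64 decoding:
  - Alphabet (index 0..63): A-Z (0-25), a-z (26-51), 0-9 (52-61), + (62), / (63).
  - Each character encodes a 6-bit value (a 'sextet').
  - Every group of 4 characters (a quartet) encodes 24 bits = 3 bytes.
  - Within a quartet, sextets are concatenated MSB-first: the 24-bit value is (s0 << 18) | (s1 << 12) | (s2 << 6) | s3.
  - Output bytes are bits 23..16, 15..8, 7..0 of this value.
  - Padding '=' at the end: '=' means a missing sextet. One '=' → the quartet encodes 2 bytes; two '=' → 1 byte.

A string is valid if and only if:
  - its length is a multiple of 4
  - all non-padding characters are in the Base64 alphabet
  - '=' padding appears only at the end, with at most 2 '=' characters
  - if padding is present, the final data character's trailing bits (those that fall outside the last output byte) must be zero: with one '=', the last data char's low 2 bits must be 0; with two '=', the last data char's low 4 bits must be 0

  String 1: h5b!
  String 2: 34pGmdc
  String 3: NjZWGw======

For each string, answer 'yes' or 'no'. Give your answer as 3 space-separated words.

String 1: 'h5b!' → invalid (bad char(s): ['!'])
String 2: '34pGmdc' → invalid (len=7 not mult of 4)
String 3: 'NjZWGw======' → invalid (6 pad chars (max 2))

Answer: no no no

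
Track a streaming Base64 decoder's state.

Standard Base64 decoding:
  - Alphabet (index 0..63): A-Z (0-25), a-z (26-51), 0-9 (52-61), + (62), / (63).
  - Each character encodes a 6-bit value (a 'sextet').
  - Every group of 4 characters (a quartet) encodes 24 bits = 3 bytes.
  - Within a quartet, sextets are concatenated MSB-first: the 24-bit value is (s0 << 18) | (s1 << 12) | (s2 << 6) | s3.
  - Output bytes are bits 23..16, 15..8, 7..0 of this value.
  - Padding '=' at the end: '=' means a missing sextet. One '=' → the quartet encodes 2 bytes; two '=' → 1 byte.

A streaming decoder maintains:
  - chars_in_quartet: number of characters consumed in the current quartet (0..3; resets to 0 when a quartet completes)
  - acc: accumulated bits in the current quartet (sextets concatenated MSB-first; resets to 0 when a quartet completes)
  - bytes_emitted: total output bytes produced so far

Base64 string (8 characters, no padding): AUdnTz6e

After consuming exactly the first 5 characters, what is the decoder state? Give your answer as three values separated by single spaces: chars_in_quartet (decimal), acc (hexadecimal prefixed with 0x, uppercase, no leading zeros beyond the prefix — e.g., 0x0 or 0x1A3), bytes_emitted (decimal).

Answer: 1 0x13 3

Derivation:
After char 0 ('A'=0): chars_in_quartet=1 acc=0x0 bytes_emitted=0
After char 1 ('U'=20): chars_in_quartet=2 acc=0x14 bytes_emitted=0
After char 2 ('d'=29): chars_in_quartet=3 acc=0x51D bytes_emitted=0
After char 3 ('n'=39): chars_in_quartet=4 acc=0x14767 -> emit 01 47 67, reset; bytes_emitted=3
After char 4 ('T'=19): chars_in_quartet=1 acc=0x13 bytes_emitted=3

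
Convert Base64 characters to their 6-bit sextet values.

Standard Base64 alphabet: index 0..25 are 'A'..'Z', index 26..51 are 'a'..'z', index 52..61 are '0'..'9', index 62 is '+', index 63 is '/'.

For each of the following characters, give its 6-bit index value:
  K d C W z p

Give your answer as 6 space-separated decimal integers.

'K': A..Z range, ord('K') − ord('A') = 10
'd': a..z range, 26 + ord('d') − ord('a') = 29
'C': A..Z range, ord('C') − ord('A') = 2
'W': A..Z range, ord('W') − ord('A') = 22
'z': a..z range, 26 + ord('z') − ord('a') = 51
'p': a..z range, 26 + ord('p') − ord('a') = 41

Answer: 10 29 2 22 51 41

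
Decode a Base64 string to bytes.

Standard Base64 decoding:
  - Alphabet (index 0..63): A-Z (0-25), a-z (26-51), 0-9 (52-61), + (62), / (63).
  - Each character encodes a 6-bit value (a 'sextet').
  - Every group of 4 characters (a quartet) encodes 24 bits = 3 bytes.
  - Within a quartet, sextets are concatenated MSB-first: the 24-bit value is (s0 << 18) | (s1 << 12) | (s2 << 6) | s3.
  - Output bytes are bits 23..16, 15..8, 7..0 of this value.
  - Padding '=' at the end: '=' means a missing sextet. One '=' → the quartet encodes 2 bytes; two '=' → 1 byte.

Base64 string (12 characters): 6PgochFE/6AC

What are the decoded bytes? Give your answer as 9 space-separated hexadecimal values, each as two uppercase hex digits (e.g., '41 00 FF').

Answer: E8 F8 28 72 11 44 FF A0 02

Derivation:
After char 0 ('6'=58): chars_in_quartet=1 acc=0x3A bytes_emitted=0
After char 1 ('P'=15): chars_in_quartet=2 acc=0xE8F bytes_emitted=0
After char 2 ('g'=32): chars_in_quartet=3 acc=0x3A3E0 bytes_emitted=0
After char 3 ('o'=40): chars_in_quartet=4 acc=0xE8F828 -> emit E8 F8 28, reset; bytes_emitted=3
After char 4 ('c'=28): chars_in_quartet=1 acc=0x1C bytes_emitted=3
After char 5 ('h'=33): chars_in_quartet=2 acc=0x721 bytes_emitted=3
After char 6 ('F'=5): chars_in_quartet=3 acc=0x1C845 bytes_emitted=3
After char 7 ('E'=4): chars_in_quartet=4 acc=0x721144 -> emit 72 11 44, reset; bytes_emitted=6
After char 8 ('/'=63): chars_in_quartet=1 acc=0x3F bytes_emitted=6
After char 9 ('6'=58): chars_in_quartet=2 acc=0xFFA bytes_emitted=6
After char 10 ('A'=0): chars_in_quartet=3 acc=0x3FE80 bytes_emitted=6
After char 11 ('C'=2): chars_in_quartet=4 acc=0xFFA002 -> emit FF A0 02, reset; bytes_emitted=9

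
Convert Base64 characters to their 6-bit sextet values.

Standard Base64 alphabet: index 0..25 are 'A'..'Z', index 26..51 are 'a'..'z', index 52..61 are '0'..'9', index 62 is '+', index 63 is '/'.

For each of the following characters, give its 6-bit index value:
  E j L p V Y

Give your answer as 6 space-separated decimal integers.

'E': A..Z range, ord('E') − ord('A') = 4
'j': a..z range, 26 + ord('j') − ord('a') = 35
'L': A..Z range, ord('L') − ord('A') = 11
'p': a..z range, 26 + ord('p') − ord('a') = 41
'V': A..Z range, ord('V') − ord('A') = 21
'Y': A..Z range, ord('Y') − ord('A') = 24

Answer: 4 35 11 41 21 24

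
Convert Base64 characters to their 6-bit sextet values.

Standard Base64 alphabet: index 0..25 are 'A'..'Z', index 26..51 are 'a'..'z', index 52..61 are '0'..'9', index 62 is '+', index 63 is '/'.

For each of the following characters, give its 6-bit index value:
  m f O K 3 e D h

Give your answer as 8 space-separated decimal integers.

'm': a..z range, 26 + ord('m') − ord('a') = 38
'f': a..z range, 26 + ord('f') − ord('a') = 31
'O': A..Z range, ord('O') − ord('A') = 14
'K': A..Z range, ord('K') − ord('A') = 10
'3': 0..9 range, 52 + ord('3') − ord('0') = 55
'e': a..z range, 26 + ord('e') − ord('a') = 30
'D': A..Z range, ord('D') − ord('A') = 3
'h': a..z range, 26 + ord('h') − ord('a') = 33

Answer: 38 31 14 10 55 30 3 33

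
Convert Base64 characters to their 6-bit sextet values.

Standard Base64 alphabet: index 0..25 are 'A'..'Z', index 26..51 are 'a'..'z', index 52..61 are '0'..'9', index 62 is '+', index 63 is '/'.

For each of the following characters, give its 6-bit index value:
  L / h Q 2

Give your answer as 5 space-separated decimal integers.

'L': A..Z range, ord('L') − ord('A') = 11
'/': index 63
'h': a..z range, 26 + ord('h') − ord('a') = 33
'Q': A..Z range, ord('Q') − ord('A') = 16
'2': 0..9 range, 52 + ord('2') − ord('0') = 54

Answer: 11 63 33 16 54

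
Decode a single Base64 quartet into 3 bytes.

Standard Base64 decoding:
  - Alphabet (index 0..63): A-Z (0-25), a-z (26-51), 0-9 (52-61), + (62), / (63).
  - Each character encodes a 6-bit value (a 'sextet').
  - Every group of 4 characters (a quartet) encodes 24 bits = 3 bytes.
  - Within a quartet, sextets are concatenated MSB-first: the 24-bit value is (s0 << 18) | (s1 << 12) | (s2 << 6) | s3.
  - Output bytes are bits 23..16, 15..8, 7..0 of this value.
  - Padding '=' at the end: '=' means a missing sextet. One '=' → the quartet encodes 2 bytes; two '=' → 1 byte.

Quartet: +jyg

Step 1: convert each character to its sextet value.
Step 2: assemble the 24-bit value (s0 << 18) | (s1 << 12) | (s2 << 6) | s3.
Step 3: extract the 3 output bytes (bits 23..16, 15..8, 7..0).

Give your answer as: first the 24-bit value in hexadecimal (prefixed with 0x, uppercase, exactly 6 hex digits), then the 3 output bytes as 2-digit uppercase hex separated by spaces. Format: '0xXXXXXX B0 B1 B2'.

Answer: 0xFA3CA0 FA 3C A0

Derivation:
Sextets: +=62, j=35, y=50, g=32
24-bit: (62<<18) | (35<<12) | (50<<6) | 32
      = 0xF80000 | 0x023000 | 0x000C80 | 0x000020
      = 0xFA3CA0
Bytes: (v>>16)&0xFF=FA, (v>>8)&0xFF=3C, v&0xFF=A0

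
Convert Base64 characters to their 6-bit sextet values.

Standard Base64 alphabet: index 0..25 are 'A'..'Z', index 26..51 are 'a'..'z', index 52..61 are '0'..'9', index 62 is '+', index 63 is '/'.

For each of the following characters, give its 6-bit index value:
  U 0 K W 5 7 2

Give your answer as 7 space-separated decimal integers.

'U': A..Z range, ord('U') − ord('A') = 20
'0': 0..9 range, 52 + ord('0') − ord('0') = 52
'K': A..Z range, ord('K') − ord('A') = 10
'W': A..Z range, ord('W') − ord('A') = 22
'5': 0..9 range, 52 + ord('5') − ord('0') = 57
'7': 0..9 range, 52 + ord('7') − ord('0') = 59
'2': 0..9 range, 52 + ord('2') − ord('0') = 54

Answer: 20 52 10 22 57 59 54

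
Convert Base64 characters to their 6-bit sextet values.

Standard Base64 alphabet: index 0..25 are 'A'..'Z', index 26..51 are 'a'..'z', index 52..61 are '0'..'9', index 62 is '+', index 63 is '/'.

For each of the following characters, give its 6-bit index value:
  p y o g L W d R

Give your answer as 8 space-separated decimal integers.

'p': a..z range, 26 + ord('p') − ord('a') = 41
'y': a..z range, 26 + ord('y') − ord('a') = 50
'o': a..z range, 26 + ord('o') − ord('a') = 40
'g': a..z range, 26 + ord('g') − ord('a') = 32
'L': A..Z range, ord('L') − ord('A') = 11
'W': A..Z range, ord('W') − ord('A') = 22
'd': a..z range, 26 + ord('d') − ord('a') = 29
'R': A..Z range, ord('R') − ord('A') = 17

Answer: 41 50 40 32 11 22 29 17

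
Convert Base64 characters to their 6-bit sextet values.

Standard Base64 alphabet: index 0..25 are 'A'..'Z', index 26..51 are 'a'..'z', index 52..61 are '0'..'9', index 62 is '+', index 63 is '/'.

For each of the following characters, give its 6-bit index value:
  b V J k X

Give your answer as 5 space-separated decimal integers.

Answer: 27 21 9 36 23

Derivation:
'b': a..z range, 26 + ord('b') − ord('a') = 27
'V': A..Z range, ord('V') − ord('A') = 21
'J': A..Z range, ord('J') − ord('A') = 9
'k': a..z range, 26 + ord('k') − ord('a') = 36
'X': A..Z range, ord('X') − ord('A') = 23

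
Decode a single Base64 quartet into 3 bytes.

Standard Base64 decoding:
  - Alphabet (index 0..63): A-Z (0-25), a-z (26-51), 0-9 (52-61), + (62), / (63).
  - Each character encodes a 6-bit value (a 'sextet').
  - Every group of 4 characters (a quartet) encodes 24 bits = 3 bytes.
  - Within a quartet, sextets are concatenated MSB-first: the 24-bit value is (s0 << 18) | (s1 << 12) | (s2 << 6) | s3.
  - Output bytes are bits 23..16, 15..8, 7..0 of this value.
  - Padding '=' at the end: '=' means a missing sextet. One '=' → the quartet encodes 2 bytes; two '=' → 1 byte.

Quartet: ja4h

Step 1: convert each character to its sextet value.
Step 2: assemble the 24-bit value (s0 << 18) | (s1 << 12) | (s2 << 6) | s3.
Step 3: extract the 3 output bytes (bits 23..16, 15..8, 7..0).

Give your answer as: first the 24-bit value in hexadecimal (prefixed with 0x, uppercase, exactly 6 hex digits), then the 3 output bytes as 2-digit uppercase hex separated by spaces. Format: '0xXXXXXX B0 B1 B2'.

Sextets: j=35, a=26, 4=56, h=33
24-bit: (35<<18) | (26<<12) | (56<<6) | 33
      = 0x8C0000 | 0x01A000 | 0x000E00 | 0x000021
      = 0x8DAE21
Bytes: (v>>16)&0xFF=8D, (v>>8)&0xFF=AE, v&0xFF=21

Answer: 0x8DAE21 8D AE 21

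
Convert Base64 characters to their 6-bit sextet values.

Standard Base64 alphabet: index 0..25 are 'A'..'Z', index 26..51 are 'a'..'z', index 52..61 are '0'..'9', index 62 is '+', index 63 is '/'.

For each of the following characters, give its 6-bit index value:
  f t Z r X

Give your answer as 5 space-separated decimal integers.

Answer: 31 45 25 43 23

Derivation:
'f': a..z range, 26 + ord('f') − ord('a') = 31
't': a..z range, 26 + ord('t') − ord('a') = 45
'Z': A..Z range, ord('Z') − ord('A') = 25
'r': a..z range, 26 + ord('r') − ord('a') = 43
'X': A..Z range, ord('X') − ord('A') = 23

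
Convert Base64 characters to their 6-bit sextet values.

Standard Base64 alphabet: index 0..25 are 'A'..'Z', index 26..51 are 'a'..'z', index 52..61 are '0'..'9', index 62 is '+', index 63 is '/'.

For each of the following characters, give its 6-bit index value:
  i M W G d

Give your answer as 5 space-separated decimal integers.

'i': a..z range, 26 + ord('i') − ord('a') = 34
'M': A..Z range, ord('M') − ord('A') = 12
'W': A..Z range, ord('W') − ord('A') = 22
'G': A..Z range, ord('G') − ord('A') = 6
'd': a..z range, 26 + ord('d') − ord('a') = 29

Answer: 34 12 22 6 29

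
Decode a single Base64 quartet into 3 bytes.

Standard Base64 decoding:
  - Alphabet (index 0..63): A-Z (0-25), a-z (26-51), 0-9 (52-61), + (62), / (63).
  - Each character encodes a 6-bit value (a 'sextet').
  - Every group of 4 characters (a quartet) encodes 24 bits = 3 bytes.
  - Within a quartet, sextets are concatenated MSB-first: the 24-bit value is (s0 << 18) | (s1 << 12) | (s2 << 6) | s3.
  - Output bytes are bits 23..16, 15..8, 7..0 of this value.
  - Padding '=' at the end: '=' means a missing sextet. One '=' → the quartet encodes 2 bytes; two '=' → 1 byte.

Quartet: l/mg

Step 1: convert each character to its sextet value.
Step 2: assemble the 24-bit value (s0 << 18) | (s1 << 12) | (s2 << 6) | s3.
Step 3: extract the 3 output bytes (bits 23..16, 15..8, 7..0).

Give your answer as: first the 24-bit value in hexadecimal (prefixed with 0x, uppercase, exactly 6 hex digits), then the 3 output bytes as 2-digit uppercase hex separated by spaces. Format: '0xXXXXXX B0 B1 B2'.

Sextets: l=37, /=63, m=38, g=32
24-bit: (37<<18) | (63<<12) | (38<<6) | 32
      = 0x940000 | 0x03F000 | 0x000980 | 0x000020
      = 0x97F9A0
Bytes: (v>>16)&0xFF=97, (v>>8)&0xFF=F9, v&0xFF=A0

Answer: 0x97F9A0 97 F9 A0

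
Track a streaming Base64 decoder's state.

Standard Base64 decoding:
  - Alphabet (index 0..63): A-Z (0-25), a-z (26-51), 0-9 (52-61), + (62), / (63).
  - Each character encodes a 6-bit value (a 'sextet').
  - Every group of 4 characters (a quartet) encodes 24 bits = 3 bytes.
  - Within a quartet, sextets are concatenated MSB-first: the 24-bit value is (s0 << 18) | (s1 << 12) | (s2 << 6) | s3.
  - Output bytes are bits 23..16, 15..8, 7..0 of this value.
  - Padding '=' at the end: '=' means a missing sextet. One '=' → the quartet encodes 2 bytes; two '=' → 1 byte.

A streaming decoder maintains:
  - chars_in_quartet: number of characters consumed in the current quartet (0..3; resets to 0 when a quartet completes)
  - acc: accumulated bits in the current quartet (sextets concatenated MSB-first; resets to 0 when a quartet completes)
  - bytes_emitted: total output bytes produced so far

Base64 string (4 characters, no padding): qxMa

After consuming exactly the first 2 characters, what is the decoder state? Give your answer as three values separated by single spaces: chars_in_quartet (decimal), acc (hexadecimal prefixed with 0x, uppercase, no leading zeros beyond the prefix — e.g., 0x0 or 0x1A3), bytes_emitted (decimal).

Answer: 2 0xAB1 0

Derivation:
After char 0 ('q'=42): chars_in_quartet=1 acc=0x2A bytes_emitted=0
After char 1 ('x'=49): chars_in_quartet=2 acc=0xAB1 bytes_emitted=0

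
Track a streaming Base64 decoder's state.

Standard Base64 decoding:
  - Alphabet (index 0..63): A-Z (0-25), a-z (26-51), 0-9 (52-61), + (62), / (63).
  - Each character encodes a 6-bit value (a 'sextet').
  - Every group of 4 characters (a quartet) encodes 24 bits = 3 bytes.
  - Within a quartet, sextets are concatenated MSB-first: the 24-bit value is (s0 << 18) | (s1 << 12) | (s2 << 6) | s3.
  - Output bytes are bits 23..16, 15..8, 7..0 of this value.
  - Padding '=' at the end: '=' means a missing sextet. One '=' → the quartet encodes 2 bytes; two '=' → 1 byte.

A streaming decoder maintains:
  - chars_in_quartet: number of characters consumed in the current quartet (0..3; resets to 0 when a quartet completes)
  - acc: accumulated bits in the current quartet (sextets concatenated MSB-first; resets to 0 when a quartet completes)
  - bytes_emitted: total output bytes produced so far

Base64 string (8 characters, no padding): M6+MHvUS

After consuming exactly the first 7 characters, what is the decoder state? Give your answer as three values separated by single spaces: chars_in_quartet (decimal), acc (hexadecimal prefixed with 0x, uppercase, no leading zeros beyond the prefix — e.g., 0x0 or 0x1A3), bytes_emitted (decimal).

After char 0 ('M'=12): chars_in_quartet=1 acc=0xC bytes_emitted=0
After char 1 ('6'=58): chars_in_quartet=2 acc=0x33A bytes_emitted=0
After char 2 ('+'=62): chars_in_quartet=3 acc=0xCEBE bytes_emitted=0
After char 3 ('M'=12): chars_in_quartet=4 acc=0x33AF8C -> emit 33 AF 8C, reset; bytes_emitted=3
After char 4 ('H'=7): chars_in_quartet=1 acc=0x7 bytes_emitted=3
After char 5 ('v'=47): chars_in_quartet=2 acc=0x1EF bytes_emitted=3
After char 6 ('U'=20): chars_in_quartet=3 acc=0x7BD4 bytes_emitted=3

Answer: 3 0x7BD4 3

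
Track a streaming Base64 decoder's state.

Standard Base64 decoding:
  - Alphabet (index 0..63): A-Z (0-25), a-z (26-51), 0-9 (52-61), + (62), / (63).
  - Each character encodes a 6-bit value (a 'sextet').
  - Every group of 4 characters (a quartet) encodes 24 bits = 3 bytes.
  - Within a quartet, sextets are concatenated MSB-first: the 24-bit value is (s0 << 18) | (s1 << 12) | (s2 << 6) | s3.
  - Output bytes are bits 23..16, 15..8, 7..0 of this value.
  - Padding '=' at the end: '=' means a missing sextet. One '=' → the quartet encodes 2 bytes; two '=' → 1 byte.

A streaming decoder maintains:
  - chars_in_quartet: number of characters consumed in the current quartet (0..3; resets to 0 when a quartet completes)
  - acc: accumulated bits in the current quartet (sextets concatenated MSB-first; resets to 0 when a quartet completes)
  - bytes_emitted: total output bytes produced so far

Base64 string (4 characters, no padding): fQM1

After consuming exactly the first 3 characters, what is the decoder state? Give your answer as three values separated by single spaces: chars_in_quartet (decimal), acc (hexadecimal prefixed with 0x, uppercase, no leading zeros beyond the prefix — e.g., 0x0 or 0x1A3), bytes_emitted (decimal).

Answer: 3 0x1F40C 0

Derivation:
After char 0 ('f'=31): chars_in_quartet=1 acc=0x1F bytes_emitted=0
After char 1 ('Q'=16): chars_in_quartet=2 acc=0x7D0 bytes_emitted=0
After char 2 ('M'=12): chars_in_quartet=3 acc=0x1F40C bytes_emitted=0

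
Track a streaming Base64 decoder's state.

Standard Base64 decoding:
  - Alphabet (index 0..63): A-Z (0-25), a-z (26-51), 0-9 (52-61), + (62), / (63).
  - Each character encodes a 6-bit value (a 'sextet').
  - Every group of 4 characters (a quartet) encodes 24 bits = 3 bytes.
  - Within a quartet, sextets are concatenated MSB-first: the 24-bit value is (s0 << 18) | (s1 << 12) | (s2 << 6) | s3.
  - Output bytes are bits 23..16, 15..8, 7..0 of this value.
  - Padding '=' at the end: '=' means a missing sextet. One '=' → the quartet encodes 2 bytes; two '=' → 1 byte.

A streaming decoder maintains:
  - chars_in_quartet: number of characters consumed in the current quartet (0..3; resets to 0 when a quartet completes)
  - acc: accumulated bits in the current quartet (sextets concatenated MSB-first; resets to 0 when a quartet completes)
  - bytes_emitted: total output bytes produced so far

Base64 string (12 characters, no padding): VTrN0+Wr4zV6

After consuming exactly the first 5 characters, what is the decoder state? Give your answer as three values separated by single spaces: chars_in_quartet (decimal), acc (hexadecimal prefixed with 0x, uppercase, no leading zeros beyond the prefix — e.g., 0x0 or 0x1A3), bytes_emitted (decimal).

After char 0 ('V'=21): chars_in_quartet=1 acc=0x15 bytes_emitted=0
After char 1 ('T'=19): chars_in_quartet=2 acc=0x553 bytes_emitted=0
After char 2 ('r'=43): chars_in_quartet=3 acc=0x154EB bytes_emitted=0
After char 3 ('N'=13): chars_in_quartet=4 acc=0x553ACD -> emit 55 3A CD, reset; bytes_emitted=3
After char 4 ('0'=52): chars_in_quartet=1 acc=0x34 bytes_emitted=3

Answer: 1 0x34 3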